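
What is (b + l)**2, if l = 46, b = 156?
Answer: 40804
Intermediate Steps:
(b + l)**2 = (156 + 46)**2 = 202**2 = 40804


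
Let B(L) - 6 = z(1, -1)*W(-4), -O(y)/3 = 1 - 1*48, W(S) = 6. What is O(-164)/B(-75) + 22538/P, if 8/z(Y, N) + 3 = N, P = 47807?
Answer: -2201853/95614 ≈ -23.029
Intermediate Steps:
z(Y, N) = 8/(-3 + N)
O(y) = 141 (O(y) = -3*(1 - 1*48) = -3*(1 - 48) = -3*(-47) = 141)
B(L) = -6 (B(L) = 6 + (8/(-3 - 1))*6 = 6 + (8/(-4))*6 = 6 + (8*(-¼))*6 = 6 - 2*6 = 6 - 12 = -6)
O(-164)/B(-75) + 22538/P = 141/(-6) + 22538/47807 = 141*(-⅙) + 22538*(1/47807) = -47/2 + 22538/47807 = -2201853/95614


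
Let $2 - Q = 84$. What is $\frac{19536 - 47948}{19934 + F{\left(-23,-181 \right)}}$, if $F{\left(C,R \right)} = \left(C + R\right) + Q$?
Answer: $- \frac{7103}{4912} \approx -1.4461$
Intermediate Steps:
$Q = -82$ ($Q = 2 - 84 = -82$)
$F{\left(C,R \right)} = -82 + C + R$ ($F{\left(C,R \right)} = \left(C + R\right) - 82 = -82 + C + R$)
$\frac{19536 - 47948}{19934 + F{\left(-23,-181 \right)}} = \frac{19536 - 47948}{19934 - 286} = - \frac{28412}{19934 - 286} = - \frac{28412}{19648} = \left(-28412\right) \frac{1}{19648} = - \frac{7103}{4912}$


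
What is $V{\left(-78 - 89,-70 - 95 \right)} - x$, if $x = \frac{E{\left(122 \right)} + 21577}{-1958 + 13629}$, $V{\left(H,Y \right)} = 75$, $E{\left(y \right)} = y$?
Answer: $\frac{853626}{11671} \approx 73.141$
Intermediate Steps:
$x = \frac{21699}{11671}$ ($x = \frac{122 + 21577}{-1958 + 13629} = \frac{21699}{11671} \approx 1.8592$)
$V{\left(-78 - 89,-70 - 95 \right)} - x = 75 - \frac{21699}{11671} = \frac{853626}{11671}$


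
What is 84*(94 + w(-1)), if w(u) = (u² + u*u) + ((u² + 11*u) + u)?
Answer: 7140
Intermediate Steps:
w(u) = 3*u² + 12*u (w(u) = (u² + u²) + (u² + 12*u) = 2*u² + (u² + 12*u) = 3*u² + 12*u)
84*(94 + w(-1)) = 84*(94 + 3*(-1)*(4 - 1)) = 84*(94 + 3*(-1)*3) = 84*(94 - 9) = 84*85 = 7140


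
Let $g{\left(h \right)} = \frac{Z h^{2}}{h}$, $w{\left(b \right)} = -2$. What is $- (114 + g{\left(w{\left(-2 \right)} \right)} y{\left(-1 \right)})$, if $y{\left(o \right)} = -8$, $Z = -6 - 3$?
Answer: $30$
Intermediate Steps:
$Z = -9$
$g{\left(h \right)} = - 9 h$ ($g{\left(h \right)} = \frac{\left(-9\right) h^{2}}{h} = - 9 h$)
$- (114 + g{\left(w{\left(-2 \right)} \right)} y{\left(-1 \right)}) = - (114 + \left(-9\right) \left(-2\right) \left(-8\right)) = - (114 + 18 \left(-8\right)) = - (114 - 144) = \left(-1\right) \left(-30\right) = 30$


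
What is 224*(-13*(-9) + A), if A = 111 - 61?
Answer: 37408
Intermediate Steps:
A = 50
224*(-13*(-9) + A) = 224*(-13*(-9) + 50) = 224*(117 + 50) = 224*167 = 37408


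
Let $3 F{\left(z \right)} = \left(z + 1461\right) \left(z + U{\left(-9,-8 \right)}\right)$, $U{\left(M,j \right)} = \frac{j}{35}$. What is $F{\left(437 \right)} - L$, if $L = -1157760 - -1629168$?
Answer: $- \frac{20483114}{105} \approx -1.9508 \cdot 10^{5}$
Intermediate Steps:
$U{\left(M,j \right)} = \frac{j}{35}$ ($U{\left(M,j \right)} = j \frac{1}{35} = \frac{j}{35}$)
$L = 471408$ ($L = -1157760 + 1629168 = 471408$)
$F{\left(z \right)} = \frac{\left(1461 + z\right) \left(- \frac{8}{35} + z\right)}{3}$ ($F{\left(z \right)} = \frac{\left(z + 1461\right) \left(z + \frac{1}{35} \left(-8\right)\right)}{3} = \frac{\left(1461 + z\right) \left(z - \frac{8}{35}\right)}{3} = \frac{\left(1461 + z\right) \left(- \frac{8}{35} + z\right)}{3}$)
$F{\left(437 \right)} - L = \left(- \frac{3896}{35} + \frac{437^{2}}{3} + \frac{51127}{105} \cdot 437\right) - 471408 = \left(- \frac{3896}{35} + \frac{1}{3} \cdot 190969 + \frac{22342499}{105}\right) - 471408 = \left(- \frac{3896}{35} + \frac{190969}{3} + \frac{22342499}{105}\right) - 471408 = \frac{29014726}{105} - 471408 = - \frac{20483114}{105}$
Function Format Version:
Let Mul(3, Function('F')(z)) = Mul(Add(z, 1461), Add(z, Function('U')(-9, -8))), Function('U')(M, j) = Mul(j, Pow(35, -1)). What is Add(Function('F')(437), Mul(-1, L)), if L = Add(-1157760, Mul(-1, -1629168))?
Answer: Rational(-20483114, 105) ≈ -1.9508e+5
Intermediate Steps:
Function('U')(M, j) = Mul(Rational(1, 35), j) (Function('U')(M, j) = Mul(j, Rational(1, 35)) = Mul(Rational(1, 35), j))
L = 471408 (L = Add(-1157760, 1629168) = 471408)
Function('F')(z) = Mul(Rational(1, 3), Add(1461, z), Add(Rational(-8, 35), z)) (Function('F')(z) = Mul(Rational(1, 3), Mul(Add(z, 1461), Add(z, Mul(Rational(1, 35), -8)))) = Mul(Rational(1, 3), Mul(Add(1461, z), Add(z, Rational(-8, 35)))) = Mul(Rational(1, 3), Mul(Add(1461, z), Add(Rational(-8, 35), z))) = Mul(Rational(1, 3), Add(1461, z), Add(Rational(-8, 35), z)))
Add(Function('F')(437), Mul(-1, L)) = Add(Add(Rational(-3896, 35), Mul(Rational(1, 3), Pow(437, 2)), Mul(Rational(51127, 105), 437)), Mul(-1, 471408)) = Add(Add(Rational(-3896, 35), Mul(Rational(1, 3), 190969), Rational(22342499, 105)), -471408) = Add(Add(Rational(-3896, 35), Rational(190969, 3), Rational(22342499, 105)), -471408) = Add(Rational(29014726, 105), -471408) = Rational(-20483114, 105)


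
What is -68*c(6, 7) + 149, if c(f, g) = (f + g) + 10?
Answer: -1415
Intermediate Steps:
c(f, g) = 10 + f + g
-68*c(6, 7) + 149 = -68*(10 + 6 + 7) + 149 = -68*23 + 149 = -1564 + 149 = -1415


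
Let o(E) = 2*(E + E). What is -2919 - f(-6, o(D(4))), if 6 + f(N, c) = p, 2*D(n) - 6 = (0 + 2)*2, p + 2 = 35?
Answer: -2946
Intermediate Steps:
p = 33 (p = -2 + 35 = 33)
D(n) = 5 (D(n) = 3 + ((0 + 2)*2)/2 = 3 + (2*2)/2 = 3 + (½)*4 = 3 + 2 = 5)
o(E) = 4*E (o(E) = 2*(2*E) = 4*E)
f(N, c) = 27 (f(N, c) = -6 + 33 = 27)
-2919 - f(-6, o(D(4))) = -2919 - 1*27 = -2919 - 27 = -2946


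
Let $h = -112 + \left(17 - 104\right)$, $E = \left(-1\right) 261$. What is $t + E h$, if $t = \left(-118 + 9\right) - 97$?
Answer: $51733$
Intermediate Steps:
$t = -206$ ($t = -109 - 97 = -206$)
$E = -261$
$h = -199$ ($h = -112 - 87 = -199$)
$t + E h = -206 - -51939 = -206 + 51939 = 51733$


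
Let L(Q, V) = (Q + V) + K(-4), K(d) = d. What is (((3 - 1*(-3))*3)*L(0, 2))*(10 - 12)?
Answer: 72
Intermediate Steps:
L(Q, V) = -4 + Q + V (L(Q, V) = (Q + V) - 4 = -4 + Q + V)
(((3 - 1*(-3))*3)*L(0, 2))*(10 - 12) = (((3 - 1*(-3))*3)*(-4 + 0 + 2))*(10 - 12) = (((3 + 3)*3)*(-2))*(-2) = ((6*3)*(-2))*(-2) = (18*(-2))*(-2) = -36*(-2) = 72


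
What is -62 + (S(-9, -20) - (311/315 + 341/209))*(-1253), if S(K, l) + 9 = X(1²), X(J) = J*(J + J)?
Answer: 10251841/855 ≈ 11990.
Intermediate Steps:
X(J) = 2*J² (X(J) = J*(2*J) = 2*J²)
S(K, l) = -7 (S(K, l) = -9 + 2*(1²)² = -9 + 2*1² = -9 + 2*1 = -9 + 2 = -7)
-62 + (S(-9, -20) - (311/315 + 341/209))*(-1253) = -62 + (-7 - (311/315 + 341/209))*(-1253) = -62 + (-7 - (311*(1/315) + 341*(1/209)))*(-1253) = -62 + (-7 - (311/315 + 31/19))*(-1253) = -62 + (-7 - 1*15674/5985)*(-1253) = -62 + (-7 - 15674/5985)*(-1253) = -62 - 57569/5985*(-1253) = -62 + 10304851/855 = 10251841/855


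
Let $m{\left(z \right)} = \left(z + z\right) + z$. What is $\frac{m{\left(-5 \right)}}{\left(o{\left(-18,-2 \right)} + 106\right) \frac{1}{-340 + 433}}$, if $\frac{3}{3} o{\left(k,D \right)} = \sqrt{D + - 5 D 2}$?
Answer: $- \frac{73935}{5609} + \frac{4185 \sqrt{2}}{11218} \approx -12.654$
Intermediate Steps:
$o{\left(k,D \right)} = 3 \sqrt{- D}$ ($o{\left(k,D \right)} = \sqrt{D + - 5 D 2} = \sqrt{D - 10 D} = \sqrt{- 9 D} = 3 \sqrt{- D}$)
$m{\left(z \right)} = 3 z$ ($m{\left(z \right)} = 2 z + z = 3 z$)
$\frac{m{\left(-5 \right)}}{\left(o{\left(-18,-2 \right)} + 106\right) \frac{1}{-340 + 433}} = \frac{3 \left(-5\right)}{\left(3 \sqrt{\left(-1\right) \left(-2\right)} + 106\right) \frac{1}{-340 + 433}} = - \frac{15}{\left(3 \sqrt{2} + 106\right) \frac{1}{93}} = - \frac{15}{\left(106 + 3 \sqrt{2}\right) \frac{1}{93}} = - \frac{15}{\frac{106}{93} + \frac{\sqrt{2}}{31}}$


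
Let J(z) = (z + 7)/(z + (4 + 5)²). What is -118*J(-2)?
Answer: -590/79 ≈ -7.4684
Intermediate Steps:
J(z) = (7 + z)/(81 + z) (J(z) = (7 + z)/(z + 9²) = (7 + z)/(z + 81) = (7 + z)/(81 + z))
-118*J(-2) = -118*(7 - 2)/(81 - 2) = -118*5/79 = -590/79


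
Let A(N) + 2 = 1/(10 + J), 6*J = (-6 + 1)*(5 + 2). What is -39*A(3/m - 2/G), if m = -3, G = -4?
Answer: 1716/25 ≈ 68.640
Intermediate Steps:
J = -35/6 (J = ((-6 + 1)*(5 + 2))/6 = (-5*7)/6 = (1/6)*(-35) = -35/6 ≈ -5.8333)
A(N) = -44/25 (A(N) = -2 + 1/(10 - 35/6) = -2 + 1/(25/6) = -2 + 6/25 = -44/25)
-39*A(3/m - 2/G) = -39*(-44/25) = 1716/25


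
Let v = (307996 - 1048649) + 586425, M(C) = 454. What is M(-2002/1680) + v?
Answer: -153774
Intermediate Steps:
v = -154228 (v = -740653 + 586425 = -154228)
M(-2002/1680) + v = 454 - 154228 = -153774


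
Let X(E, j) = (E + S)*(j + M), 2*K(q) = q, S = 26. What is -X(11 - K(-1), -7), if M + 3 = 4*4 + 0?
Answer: -225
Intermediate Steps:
K(q) = q/2
M = 13 (M = -3 + (4*4 + 0) = -3 + (16 + 0) = -3 + 16 = 13)
X(E, j) = (13 + j)*(26 + E) (X(E, j) = (E + 26)*(j + 13) = (26 + E)*(13 + j) = (13 + j)*(26 + E))
-X(11 - K(-1), -7) = -(338 + 13*(11 - (-1)/2) + 26*(-7) + (11 - (-1)/2)*(-7)) = -(338 + 13*(11 - 1*(-½)) - 182 + (11 - 1*(-½))*(-7)) = -(338 + 13*(11 + ½) - 182 + (11 + ½)*(-7)) = -(338 + 13*(23/2) - 182 + (23/2)*(-7)) = -(338 + 299/2 - 182 - 161/2) = -1*225 = -225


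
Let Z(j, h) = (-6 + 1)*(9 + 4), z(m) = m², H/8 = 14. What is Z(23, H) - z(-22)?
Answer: -549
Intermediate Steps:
H = 112 (H = 8*14 = 112)
Z(j, h) = -65 (Z(j, h) = -5*13 = -65)
Z(23, H) - z(-22) = -65 - 1*(-22)² = -65 - 1*484 = -65 - 484 = -549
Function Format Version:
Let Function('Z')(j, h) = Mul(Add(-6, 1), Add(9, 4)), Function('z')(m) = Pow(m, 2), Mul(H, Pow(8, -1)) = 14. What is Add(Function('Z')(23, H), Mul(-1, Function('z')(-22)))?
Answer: -549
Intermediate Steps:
H = 112 (H = Mul(8, 14) = 112)
Function('Z')(j, h) = -65 (Function('Z')(j, h) = Mul(-5, 13) = -65)
Add(Function('Z')(23, H), Mul(-1, Function('z')(-22))) = Add(-65, Mul(-1, Pow(-22, 2))) = Add(-65, Mul(-1, 484)) = Add(-65, -484) = -549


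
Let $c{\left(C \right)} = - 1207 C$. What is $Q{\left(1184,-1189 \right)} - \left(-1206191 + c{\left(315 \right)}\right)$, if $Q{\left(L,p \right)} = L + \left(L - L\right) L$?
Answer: $1587580$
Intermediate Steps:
$Q{\left(L,p \right)} = L$ ($Q{\left(L,p \right)} = L + 0 L = L + 0 = L$)
$Q{\left(1184,-1189 \right)} - \left(-1206191 + c{\left(315 \right)}\right) = 1184 + \left(1206191 - \left(-1207\right) 315\right) = 1184 + \left(1206191 - -380205\right) = 1184 + \left(1206191 + 380205\right) = 1184 + 1586396 = 1587580$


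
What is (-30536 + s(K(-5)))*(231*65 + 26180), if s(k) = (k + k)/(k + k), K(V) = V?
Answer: -1257889325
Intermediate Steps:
s(k) = 1 (s(k) = (2*k)/((2*k)) = (2*k)*(1/(2*k)) = 1)
(-30536 + s(K(-5)))*(231*65 + 26180) = (-30536 + 1)*(231*65 + 26180) = -30535*(15015 + 26180) = -30535*41195 = -1257889325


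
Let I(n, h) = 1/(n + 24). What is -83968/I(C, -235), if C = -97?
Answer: 6129664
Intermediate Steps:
I(n, h) = 1/(24 + n)
-83968/I(C, -235) = -83968/(1/(24 - 97)) = -83968/(1/(-73)) = -83968/(-1/73) = -83968*(-73) = 6129664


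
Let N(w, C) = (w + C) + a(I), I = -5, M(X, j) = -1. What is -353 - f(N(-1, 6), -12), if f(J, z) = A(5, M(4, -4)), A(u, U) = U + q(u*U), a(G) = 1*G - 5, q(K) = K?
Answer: -347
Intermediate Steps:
a(G) = -5 + G (a(G) = G - 5 = -5 + G)
N(w, C) = -10 + C + w (N(w, C) = (w + C) + (-5 - 5) = (C + w) - 10 = -10 + C + w)
A(u, U) = U + U*u (A(u, U) = U + u*U = U + U*u)
f(J, z) = -6 (f(J, z) = -(1 + 5) = -1*6 = -6)
-353 - f(N(-1, 6), -12) = -353 - 1*(-6) = -353 + 6 = -347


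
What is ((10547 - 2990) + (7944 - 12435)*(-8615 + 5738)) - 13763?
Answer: 12914401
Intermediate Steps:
((10547 - 2990) + (7944 - 12435)*(-8615 + 5738)) - 13763 = (7557 - 4491*(-2877)) - 13763 = (7557 + 12920607) - 13763 = 12928164 - 13763 = 12914401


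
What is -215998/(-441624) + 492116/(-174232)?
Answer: -11231029553/4809064548 ≈ -2.3354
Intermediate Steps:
-215998/(-441624) + 492116/(-174232) = -215998*(-1/441624) + 492116*(-1/174232) = 107999/220812 - 123029/43558 = -11231029553/4809064548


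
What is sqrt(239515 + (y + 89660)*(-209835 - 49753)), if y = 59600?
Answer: I*sqrt(38745865365) ≈ 1.9684e+5*I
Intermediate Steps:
sqrt(239515 + (y + 89660)*(-209835 - 49753)) = sqrt(239515 + (59600 + 89660)*(-209835 - 49753)) = sqrt(239515 + 149260*(-259588)) = sqrt(239515 - 38746104880) = sqrt(-38745865365) = I*sqrt(38745865365)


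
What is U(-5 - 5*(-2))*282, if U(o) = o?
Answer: 1410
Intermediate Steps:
U(-5 - 5*(-2))*282 = (-5 - 5*(-2))*282 = (-5 + 10)*282 = 5*282 = 1410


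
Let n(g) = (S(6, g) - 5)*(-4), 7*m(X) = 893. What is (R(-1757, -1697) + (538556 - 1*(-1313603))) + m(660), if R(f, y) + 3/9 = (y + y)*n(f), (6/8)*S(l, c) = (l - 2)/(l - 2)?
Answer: 12617553/7 ≈ 1.8025e+6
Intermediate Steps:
S(l, c) = 4/3 (S(l, c) = 4*((l - 2)/(l - 2))/3 = 4*((-2 + l)/(-2 + l))/3 = (4/3)*1 = 4/3)
m(X) = 893/7 (m(X) = (1/7)*893 = 893/7)
n(g) = 44/3 (n(g) = (4/3 - 5)*(-4) = -11/3*(-4) = 44/3)
R(f, y) = -1/3 + 88*y/3 (R(f, y) = -1/3 + (y + y)*(44/3) = -1/3 + (2*y)*(44/3) = -1/3 + 88*y/3)
(R(-1757, -1697) + (538556 - 1*(-1313603))) + m(660) = ((-1/3 + (88/3)*(-1697)) + (538556 - 1*(-1313603))) + 893/7 = ((-1/3 - 149336/3) + (538556 + 1313603)) + 893/7 = (-49779 + 1852159) + 893/7 = 1802380 + 893/7 = 12617553/7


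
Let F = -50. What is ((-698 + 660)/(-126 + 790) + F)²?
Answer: 276191161/110224 ≈ 2505.7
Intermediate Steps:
((-698 + 660)/(-126 + 790) + F)² = ((-698 + 660)/(-126 + 790) - 50)² = (-38/664 - 50)² = (-38*1/664 - 50)² = (-19/332 - 50)² = (-16619/332)² = 276191161/110224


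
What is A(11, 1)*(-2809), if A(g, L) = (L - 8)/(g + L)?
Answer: 19663/12 ≈ 1638.6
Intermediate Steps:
A(g, L) = (-8 + L)/(L + g)
A(11, 1)*(-2809) = ((-8 + 1)/(1 + 11))*(-2809) = (-7/12)*(-2809) = ((1/12)*(-7))*(-2809) = -7/12*(-2809) = 19663/12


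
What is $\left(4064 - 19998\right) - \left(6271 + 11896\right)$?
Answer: $-34101$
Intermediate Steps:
$\left(4064 - 19998\right) - \left(6271 + 11896\right) = -15934 - 18167 = -34101$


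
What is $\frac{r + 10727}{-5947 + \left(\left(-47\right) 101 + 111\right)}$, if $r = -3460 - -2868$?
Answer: $- \frac{10135}{10583} \approx -0.95767$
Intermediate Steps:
$r = -592$ ($r = -3460 + 2868 = -592$)
$\frac{r + 10727}{-5947 + \left(\left(-47\right) 101 + 111\right)} = \frac{-592 + 10727}{-5947 + \left(\left(-47\right) 101 + 111\right)} = \frac{10135}{-5947 + \left(-4747 + 111\right)} = \frac{10135}{-5947 - 4636} = \frac{10135}{-10583} = 10135 \left(- \frac{1}{10583}\right) = - \frac{10135}{10583}$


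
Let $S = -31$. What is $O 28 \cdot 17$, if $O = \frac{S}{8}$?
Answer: $- \frac{3689}{2} \approx -1844.5$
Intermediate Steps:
$O = - \frac{31}{8} \approx -3.875$
$O 28 \cdot 17 = \left(- \frac{31}{8}\right) 28 \cdot 17 = \left(- \frac{217}{2}\right) 17 = - \frac{3689}{2}$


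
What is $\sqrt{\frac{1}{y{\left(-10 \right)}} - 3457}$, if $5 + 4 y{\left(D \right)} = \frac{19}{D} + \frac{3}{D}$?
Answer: $\frac{i \sqrt{31118}}{3} \approx 58.801 i$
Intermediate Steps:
$y{\left(D \right)} = - \frac{5}{4} + \frac{11}{2 D}$ ($y{\left(D \right)} = - \frac{5}{4} + \frac{\frac{19}{D} + \frac{3}{D}}{4} = - \frac{5}{4} + \frac{22 \frac{1}{D}}{4} = - \frac{5}{4} + \frac{11}{2 D}$)
$\sqrt{\frac{1}{y{\left(-10 \right)}} - 3457} = \sqrt{\frac{1}{\frac{1}{4} \frac{1}{-10} \left(22 - -50\right)} - 3457} = \sqrt{\frac{1}{\frac{1}{4} \left(- \frac{1}{10}\right) \left(22 + 50\right)} - 3457} = \sqrt{\frac{1}{\frac{1}{4} \left(- \frac{1}{10}\right) 72} - 3457} = \sqrt{\frac{1}{- \frac{9}{5}} - 3457} = \sqrt{- \frac{5}{9} - 3457} = \sqrt{- \frac{31118}{9}} = \frac{i \sqrt{31118}}{3}$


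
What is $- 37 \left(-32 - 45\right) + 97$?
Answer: $2946$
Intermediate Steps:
$- 37 \left(-32 - 45\right) + 97 = \left(-37\right) \left(-77\right) + 97 = 2849 + 97 = 2946$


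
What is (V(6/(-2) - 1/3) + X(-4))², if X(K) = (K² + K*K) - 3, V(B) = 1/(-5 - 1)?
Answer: 29929/36 ≈ 831.36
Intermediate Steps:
V(B) = -⅙ (V(B) = 1/(-6) = -⅙)
X(K) = -3 + 2*K² (X(K) = (K² + K²) - 3 = 2*K² - 3 = -3 + 2*K²)
(V(6/(-2) - 1/3) + X(-4))² = (-⅙ + (-3 + 2*(-4)²))² = (-⅙ + (-3 + 2*16))² = (-⅙ + (-3 + 32))² = (-⅙ + 29)² = (173/6)² = 29929/36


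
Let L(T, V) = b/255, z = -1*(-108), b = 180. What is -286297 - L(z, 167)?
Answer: -4867061/17 ≈ -2.8630e+5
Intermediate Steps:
z = 108
L(T, V) = 12/17 (L(T, V) = 180/255 = 180*(1/255) = 12/17)
-286297 - L(z, 167) = -286297 - 1*12/17 = -286297 - 12/17 = -4867061/17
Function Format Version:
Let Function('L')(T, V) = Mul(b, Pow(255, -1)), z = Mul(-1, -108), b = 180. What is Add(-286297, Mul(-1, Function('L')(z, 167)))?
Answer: Rational(-4867061, 17) ≈ -2.8630e+5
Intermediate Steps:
z = 108
Function('L')(T, V) = Rational(12, 17) (Function('L')(T, V) = Mul(180, Pow(255, -1)) = Mul(180, Rational(1, 255)) = Rational(12, 17))
Add(-286297, Mul(-1, Function('L')(z, 167))) = Add(-286297, Mul(-1, Rational(12, 17))) = Add(-286297, Rational(-12, 17)) = Rational(-4867061, 17)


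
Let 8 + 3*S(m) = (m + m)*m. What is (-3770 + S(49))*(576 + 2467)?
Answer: -6609396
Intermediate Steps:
S(m) = -8/3 + 2*m²/3 (S(m) = -8/3 + ((m + m)*m)/3 = -8/3 + ((2*m)*m)/3 = -8/3 + (2*m²)/3 = -8/3 + 2*m²/3)
(-3770 + S(49))*(576 + 2467) = (-3770 + (-8/3 + (⅔)*49²))*(576 + 2467) = (-3770 + (-8/3 + (⅔)*2401))*3043 = (-3770 + (-8/3 + 4802/3))*3043 = (-3770 + 1598)*3043 = -2172*3043 = -6609396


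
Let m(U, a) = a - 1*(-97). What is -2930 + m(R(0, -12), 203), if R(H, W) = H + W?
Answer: -2630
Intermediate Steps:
m(U, a) = 97 + a (m(U, a) = a + 97 = 97 + a)
-2930 + m(R(0, -12), 203) = -2930 + (97 + 203) = -2930 + 300 = -2630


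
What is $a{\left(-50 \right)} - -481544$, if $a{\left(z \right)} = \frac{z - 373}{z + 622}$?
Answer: $\frac{275442745}{572} \approx 4.8154 \cdot 10^{5}$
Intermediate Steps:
$a{\left(z \right)} = \frac{-373 + z}{622 + z}$
$a{\left(-50 \right)} - -481544 = \frac{-373 - 50}{622 - 50} - -481544 = \frac{1}{572} \left(-423\right) + 481544 = - \frac{423}{572} + 481544 = \frac{275442745}{572}$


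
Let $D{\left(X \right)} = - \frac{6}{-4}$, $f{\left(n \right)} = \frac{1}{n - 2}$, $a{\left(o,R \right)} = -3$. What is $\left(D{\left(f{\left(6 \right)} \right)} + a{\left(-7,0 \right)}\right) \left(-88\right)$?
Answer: $132$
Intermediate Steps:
$f{\left(n \right)} = \frac{1}{-2 + n}$
$D{\left(X \right)} = \frac{3}{2}$ ($D{\left(X \right)} = \left(-6\right) \left(- \frac{1}{4}\right) = \frac{3}{2}$)
$\left(D{\left(f{\left(6 \right)} \right)} + a{\left(-7,0 \right)}\right) \left(-88\right) = \left(\frac{3}{2} - 3\right) \left(-88\right) = \left(- \frac{3}{2}\right) \left(-88\right) = 132$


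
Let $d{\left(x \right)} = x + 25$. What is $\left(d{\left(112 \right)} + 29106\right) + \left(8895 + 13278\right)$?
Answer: $51416$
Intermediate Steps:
$d{\left(x \right)} = 25 + x$
$\left(d{\left(112 \right)} + 29106\right) + \left(8895 + 13278\right) = \left(\left(25 + 112\right) + 29106\right) + \left(8895 + 13278\right) = \left(137 + 29106\right) + 22173 = 29243 + 22173 = 51416$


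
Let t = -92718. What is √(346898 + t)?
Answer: 2*√63545 ≈ 504.16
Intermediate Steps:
√(346898 + t) = √(346898 - 92718) = √254180 = 2*√63545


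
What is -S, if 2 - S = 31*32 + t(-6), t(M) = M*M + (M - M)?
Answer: 1026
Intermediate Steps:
t(M) = M² (t(M) = M² + 0 = M²)
S = -1026 (S = 2 - (31*32 + (-6)²) = 2 - (992 + 36) = 2 - 1*1028 = 2 - 1028 = -1026)
-S = -1*(-1026) = 1026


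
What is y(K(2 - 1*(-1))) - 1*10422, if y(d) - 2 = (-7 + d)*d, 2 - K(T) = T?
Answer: -10412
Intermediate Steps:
K(T) = 2 - T
y(d) = 2 + d*(-7 + d) (y(d) = 2 + (-7 + d)*d = 2 + d*(-7 + d))
y(K(2 - 1*(-1))) - 1*10422 = (2 + (2 - (2 - 1*(-1)))² - 7*(2 - (2 - 1*(-1)))) - 1*10422 = (2 + (2 - (2 + 1))² - 7*(2 - (2 + 1))) - 10422 = (2 + (2 - 1*3)² - 7*(2 - 1*3)) - 10422 = (2 + (2 - 3)² - 7*(2 - 3)) - 10422 = (2 + (-1)² - 7*(-1)) - 10422 = (2 + 1 + 7) - 10422 = 10 - 10422 = -10412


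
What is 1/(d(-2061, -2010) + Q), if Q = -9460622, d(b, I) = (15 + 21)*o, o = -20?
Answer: -1/9461342 ≈ -1.0569e-7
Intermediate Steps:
d(b, I) = -720 (d(b, I) = (15 + 21)*(-20) = 36*(-20) = -720)
1/(d(-2061, -2010) + Q) = 1/(-720 - 9460622) = 1/(-9461342) = -1/9461342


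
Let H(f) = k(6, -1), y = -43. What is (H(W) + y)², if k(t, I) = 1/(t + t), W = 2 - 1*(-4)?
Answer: 265225/144 ≈ 1841.8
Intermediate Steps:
W = 6 (W = 2 + 4 = 6)
k(t, I) = 1/(2*t)
H(f) = 1/12 (H(f) = (½)/6 = (½)*(⅙) = 1/12)
(H(W) + y)² = (1/12 - 43)² = (-515/12)² = 265225/144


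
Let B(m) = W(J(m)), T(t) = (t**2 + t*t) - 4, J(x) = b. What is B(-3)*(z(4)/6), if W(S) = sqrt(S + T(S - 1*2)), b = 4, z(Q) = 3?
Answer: sqrt(2) ≈ 1.4142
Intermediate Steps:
J(x) = 4
T(t) = -4 + 2*t**2 (T(t) = (t**2 + t**2) - 4 = 2*t**2 - 4 = -4 + 2*t**2)
W(S) = sqrt(-4 + S + 2*(-2 + S)**2) (W(S) = sqrt(S + (-4 + 2*(S - 1*2)**2)) = sqrt(S + (-4 + 2*(S - 2)**2)) = sqrt(S + (-4 + 2*(-2 + S)**2)) = sqrt(-4 + S + 2*(-2 + S)**2))
B(m) = 2*sqrt(2) (B(m) = sqrt(-4 + 4 + 2*(-2 + 4)**2) = sqrt(-4 + 4 + 2*2**2) = sqrt(-4 + 4 + 2*4) = sqrt(-4 + 4 + 8) = sqrt(8) = 2*sqrt(2))
B(-3)*(z(4)/6) = (2*sqrt(2))*(3/6) = (2*sqrt(2))*(3*(1/6)) = (2*sqrt(2))*(1/2) = sqrt(2)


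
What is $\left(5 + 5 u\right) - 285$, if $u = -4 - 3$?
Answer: $-315$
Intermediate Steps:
$u = -7$
$\left(5 + 5 u\right) - 285 = \left(5 + 5 \left(-7\right)\right) - 285 = \left(5 - 35\right) - 285 = -30 - 285 = -315$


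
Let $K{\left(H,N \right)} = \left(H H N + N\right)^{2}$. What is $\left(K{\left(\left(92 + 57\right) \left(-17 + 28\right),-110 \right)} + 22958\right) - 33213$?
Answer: $87317543240966145$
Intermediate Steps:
$K{\left(H,N \right)} = \left(N + N H^{2}\right)^{2}$ ($K{\left(H,N \right)} = \left(H^{2} N + N\right)^{2} = \left(N H^{2} + N\right)^{2} = \left(N + N H^{2}\right)^{2}$)
$\left(K{\left(\left(92 + 57\right) \left(-17 + 28\right),-110 \right)} + 22958\right) - 33213 = \left(\left(-110\right)^{2} \left(1 + \left(\left(92 + 57\right) \left(-17 + 28\right)\right)^{2}\right)^{2} + 22958\right) - 33213 = \left(12100 \left(1 + \left(149 \cdot 11\right)^{2}\right)^{2} + 22958\right) - 33213 = \left(12100 \left(1 + 1639^{2}\right)^{2} + 22958\right) - 33213 = \left(12100 \left(1 + 2686321\right)^{2} + 22958\right) - 33213 = \left(12100 \cdot 2686322^{2} + 22958\right) - 33213 = \left(12100 \cdot 7216325887684 + 22958\right) - 33213 = \left(87317543240976400 + 22958\right) - 33213 = 87317543240999358 - 33213 = 87317543240966145$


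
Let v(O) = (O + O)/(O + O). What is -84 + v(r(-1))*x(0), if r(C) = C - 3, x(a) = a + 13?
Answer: -71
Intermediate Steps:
x(a) = 13 + a
r(C) = -3 + C
v(O) = 1 (v(O) = (2*O)/((2*O)) = (2*O)*(1/(2*O)) = 1)
-84 + v(r(-1))*x(0) = -84 + 1*(13 + 0) = -84 + 1*13 = -84 + 13 = -71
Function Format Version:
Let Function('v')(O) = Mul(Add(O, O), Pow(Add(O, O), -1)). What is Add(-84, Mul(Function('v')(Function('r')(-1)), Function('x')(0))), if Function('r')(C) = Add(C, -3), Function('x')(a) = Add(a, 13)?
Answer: -71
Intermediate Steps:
Function('x')(a) = Add(13, a)
Function('r')(C) = Add(-3, C)
Function('v')(O) = 1 (Function('v')(O) = Mul(Mul(2, O), Pow(Mul(2, O), -1)) = Mul(Mul(2, O), Mul(Rational(1, 2), Pow(O, -1))) = 1)
Add(-84, Mul(Function('v')(Function('r')(-1)), Function('x')(0))) = Add(-84, Mul(1, Add(13, 0))) = Add(-84, Mul(1, 13)) = Add(-84, 13) = -71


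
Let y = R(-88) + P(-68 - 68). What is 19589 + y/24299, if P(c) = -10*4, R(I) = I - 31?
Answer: 475992952/24299 ≈ 19589.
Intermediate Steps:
R(I) = -31 + I
P(c) = -40
y = -159 (y = (-31 - 88) - 40 = -119 - 40 = -159)
19589 + y/24299 = 19589 - 159/24299 = 475992952/24299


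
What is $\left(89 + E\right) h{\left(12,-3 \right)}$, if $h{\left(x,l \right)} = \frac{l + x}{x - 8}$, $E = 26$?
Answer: $\frac{1035}{4} \approx 258.75$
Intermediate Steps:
$h{\left(x,l \right)} = \frac{l + x}{-8 + x}$
$\left(89 + E\right) h{\left(12,-3 \right)} = \left(89 + 26\right) \frac{-3 + 12}{-8 + 12} = 115 \cdot \frac{1}{4} \cdot 9 = 115 \cdot \frac{9}{4} = \frac{1035}{4}$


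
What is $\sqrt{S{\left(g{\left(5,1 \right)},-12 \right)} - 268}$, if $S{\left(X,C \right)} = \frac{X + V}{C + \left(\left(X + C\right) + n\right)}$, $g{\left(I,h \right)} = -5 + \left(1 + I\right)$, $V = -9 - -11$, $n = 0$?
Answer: $\frac{i \sqrt{141841}}{23} \approx 16.375 i$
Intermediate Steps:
$V = 2$ ($V = -9 + 11 = 2$)
$g{\left(I,h \right)} = -4 + I$
$S{\left(X,C \right)} = \frac{2 + X}{X + 2 C}$ ($S{\left(X,C \right)} = \frac{X + 2}{C + \left(\left(X + C\right) + 0\right)} = \frac{2 + X}{C + \left(\left(C + X\right) + 0\right)} = \frac{2 + X}{C + \left(C + X\right)} = \frac{2 + X}{X + 2 C}$)
$\sqrt{S{\left(g{\left(5,1 \right)},-12 \right)} - 268} = \sqrt{\frac{2 + \left(-4 + 5\right)}{\left(-4 + 5\right) + 2 \left(-12\right)} - 268} = \sqrt{\frac{2 + 1}{1 - 24} - 268} = \sqrt{\frac{1}{-23} \cdot 3 - 268} = \sqrt{\left(- \frac{1}{23}\right) 3 - 268} = \sqrt{- \frac{3}{23} - 268} = \sqrt{- \frac{6167}{23}} = \frac{i \sqrt{141841}}{23}$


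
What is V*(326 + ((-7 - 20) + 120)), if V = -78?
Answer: -32682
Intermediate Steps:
V*(326 + ((-7 - 20) + 120)) = -78*(326 + ((-7 - 20) + 120)) = -78*(326 + (-27 + 120)) = -78*(326 + 93) = -78*419 = -32682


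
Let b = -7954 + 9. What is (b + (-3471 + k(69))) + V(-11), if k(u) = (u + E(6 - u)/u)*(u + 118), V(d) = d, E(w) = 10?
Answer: 103714/69 ≈ 1503.1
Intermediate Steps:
k(u) = (118 + u)*(u + 10/u) (k(u) = (u + 10/u)*(u + 118) = (u + 10/u)*(118 + u) = (118 + u)*(u + 10/u))
b = -7945
(b + (-3471 + k(69))) + V(-11) = (-7945 + (-3471 + (10 + 69**2 + 118*69 + 1180/69))) - 11 = (-7945 + (-3471 + (10 + 4761 + 8142 + 1180*(1/69)))) - 11 = (-7945 + (-3471 + (10 + 4761 + 8142 + 1180/69))) - 11 = (-7945 + (-3471 + 892177/69)) - 11 = (-7945 + 652678/69) - 11 = 104473/69 - 11 = 103714/69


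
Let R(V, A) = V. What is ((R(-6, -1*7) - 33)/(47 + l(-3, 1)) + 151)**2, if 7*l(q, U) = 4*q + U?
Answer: 253287225/11236 ≈ 22542.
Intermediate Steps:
l(q, U) = U/7 + 4*q/7 (l(q, U) = (4*q + U)/7 = (U + 4*q)/7 = U/7 + 4*q/7)
((R(-6, -1*7) - 33)/(47 + l(-3, 1)) + 151)**2 = ((-6 - 33)/(47 + ((1/7)*1 + (4/7)*(-3))) + 151)**2 = (-39/(47 + (1/7 - 12/7)) + 151)**2 = (-39/(47 - 11/7) + 151)**2 = (-39/318/7 + 151)**2 = (-39*7/318 + 151)**2 = (-91/106 + 151)**2 = (15915/106)**2 = 253287225/11236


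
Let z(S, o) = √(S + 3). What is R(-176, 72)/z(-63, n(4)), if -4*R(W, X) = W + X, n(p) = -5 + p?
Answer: -13*I*√15/15 ≈ -3.3566*I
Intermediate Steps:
z(S, o) = √(3 + S)
R(W, X) = -W/4 - X/4 (R(W, X) = -(W + X)/4 = -W/4 - X/4)
R(-176, 72)/z(-63, n(4)) = (-¼*(-176) - ¼*72)/(√(3 - 63)) = (44 - 18)/(√(-60)) = 26/((2*I*√15)) = 26*(-I*√15/30) = -13*I*√15/15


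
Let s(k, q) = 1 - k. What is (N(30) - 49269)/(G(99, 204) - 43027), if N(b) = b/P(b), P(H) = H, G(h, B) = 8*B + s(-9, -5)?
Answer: 49268/41385 ≈ 1.1905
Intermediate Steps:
G(h, B) = 10 + 8*B (G(h, B) = 8*B + (1 - 1*(-9)) = 8*B + (1 + 9) = 8*B + 10 = 10 + 8*B)
N(b) = 1 (N(b) = b/b = 1)
(N(30) - 49269)/(G(99, 204) - 43027) = (1 - 49269)/((10 + 8*204) - 43027) = -49268/((10 + 1632) - 43027) = -49268/(1642 - 43027) = -49268/(-41385) = -49268*(-1/41385) = 49268/41385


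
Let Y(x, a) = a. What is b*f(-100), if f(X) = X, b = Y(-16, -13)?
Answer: 1300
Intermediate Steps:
b = -13
b*f(-100) = -13*(-100) = 1300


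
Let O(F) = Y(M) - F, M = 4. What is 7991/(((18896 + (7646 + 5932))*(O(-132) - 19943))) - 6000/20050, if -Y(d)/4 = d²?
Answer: -77453694391/258813720750 ≈ -0.29926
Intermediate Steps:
Y(d) = -4*d²
O(F) = -64 - F (O(F) = -4*4² - F = -4*16 - F = -64 - F)
7991/(((18896 + (7646 + 5932))*(O(-132) - 19943))) - 6000/20050 = 7991/(((18896 + (7646 + 5932))*((-64 - 1*(-132)) - 19943))) - 6000/20050 = 7991/(((18896 + 13578)*((-64 + 132) - 19943))) - 6000*1/20050 = 7991/((32474*(68 - 19943))) - 120/401 = 7991/((32474*(-19875))) - 120/401 = 7991/(-645420750) - 120/401 = 7991*(-1/645420750) - 120/401 = -7991/645420750 - 120/401 = -77453694391/258813720750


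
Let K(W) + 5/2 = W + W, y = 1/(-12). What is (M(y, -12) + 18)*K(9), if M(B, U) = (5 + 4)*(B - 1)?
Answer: 1023/8 ≈ 127.88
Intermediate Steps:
y = -1/12 (y = 1*(-1/12) = -1/12 ≈ -0.083333)
M(B, U) = -9 + 9*B (M(B, U) = 9*(-1 + B) = -9 + 9*B)
K(W) = -5/2 + 2*W (K(W) = -5/2 + (W + W) = -5/2 + 2*W)
(M(y, -12) + 18)*K(9) = ((-9 + 9*(-1/12)) + 18)*(-5/2 + 2*9) = ((-9 - 3/4) + 18)*(-5/2 + 18) = (-39/4 + 18)*(31/2) = (33/4)*(31/2) = 1023/8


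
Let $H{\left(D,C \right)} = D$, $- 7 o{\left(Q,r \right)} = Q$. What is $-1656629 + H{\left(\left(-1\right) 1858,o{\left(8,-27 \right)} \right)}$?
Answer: $-1658487$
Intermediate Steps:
$o{\left(Q,r \right)} = - \frac{Q}{7}$
$-1656629 + H{\left(\left(-1\right) 1858,o{\left(8,-27 \right)} \right)} = -1656629 - 1858 = -1658487$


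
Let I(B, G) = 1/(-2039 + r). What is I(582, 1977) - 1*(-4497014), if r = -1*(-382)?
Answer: 7451552197/1657 ≈ 4.4970e+6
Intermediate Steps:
r = 382
I(B, G) = -1/1657 (I(B, G) = 1/(-2039 + 382) = 1/(-1657) = -1/1657)
I(582, 1977) - 1*(-4497014) = -1/1657 - 1*(-4497014) = -1/1657 + 4497014 = 7451552197/1657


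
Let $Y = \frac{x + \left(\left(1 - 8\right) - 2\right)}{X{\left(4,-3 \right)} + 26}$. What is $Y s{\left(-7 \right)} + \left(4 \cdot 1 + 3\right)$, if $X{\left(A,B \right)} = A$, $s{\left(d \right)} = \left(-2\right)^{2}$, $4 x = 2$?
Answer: $\frac{88}{15} \approx 5.8667$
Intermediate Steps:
$x = \frac{1}{2}$ ($x = \frac{1}{4} \cdot 2 = \frac{1}{2} \approx 0.5$)
$s{\left(d \right)} = 4$
$Y = - \frac{17}{60}$ ($Y = \frac{\frac{1}{2} + \left(\left(1 - 8\right) - 2\right)}{4 + 26} = \frac{\frac{1}{2} - 9}{30} = \left(\frac{1}{2} - 9\right) \frac{1}{30} = \left(- \frac{17}{2}\right) \frac{1}{30} = - \frac{17}{60} \approx -0.28333$)
$Y s{\left(-7 \right)} + \left(4 \cdot 1 + 3\right) = \left(- \frac{17}{60}\right) 4 + \left(4 \cdot 1 + 3\right) = - \frac{17}{15} + \left(4 + 3\right) = - \frac{17}{15} + 7 = \frac{88}{15}$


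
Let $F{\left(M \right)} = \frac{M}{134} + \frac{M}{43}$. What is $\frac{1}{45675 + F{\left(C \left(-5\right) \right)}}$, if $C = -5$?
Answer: $\frac{5762}{263183775} \approx 2.1893 \cdot 10^{-5}$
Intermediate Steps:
$F{\left(M \right)} = \frac{177 M}{5762}$ ($F{\left(M \right)} = M \frac{1}{134} + M \frac{1}{43} = \frac{M}{134} + \frac{M}{43} = \frac{177 M}{5762}$)
$\frac{1}{45675 + F{\left(C \left(-5\right) \right)}} = \frac{1}{45675 + \frac{177 \left(\left(-5\right) \left(-5\right)\right)}{5762}} = \frac{1}{45675 + \frac{177}{5762} \cdot 25} = \frac{1}{45675 + \frac{4425}{5762}} = \frac{1}{\frac{263183775}{5762}} = \frac{5762}{263183775}$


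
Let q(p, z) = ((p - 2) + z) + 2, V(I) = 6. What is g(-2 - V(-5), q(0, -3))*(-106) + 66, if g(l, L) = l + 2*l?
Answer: 2610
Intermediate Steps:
q(p, z) = p + z (q(p, z) = ((-2 + p) + z) + 2 = (-2 + p + z) + 2 = p + z)
g(l, L) = 3*l
g(-2 - V(-5), q(0, -3))*(-106) + 66 = (3*(-2 - 1*6))*(-106) + 66 = (3*(-2 - 6))*(-106) + 66 = (3*(-8))*(-106) + 66 = -24*(-106) + 66 = 2544 + 66 = 2610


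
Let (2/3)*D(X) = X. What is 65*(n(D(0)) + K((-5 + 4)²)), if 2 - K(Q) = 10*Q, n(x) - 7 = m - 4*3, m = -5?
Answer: -1170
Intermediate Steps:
D(X) = 3*X/2
n(x) = -10 (n(x) = 7 + (-5 - 4*3) = 7 + (-5 - 12) = 7 - 17 = -10)
K(Q) = 2 - 10*Q
65*(n(D(0)) + K((-5 + 4)²)) = 65*(-10 + (2 - 10*(-5 + 4)²)) = 65*(-10 + (2 - 10*(-1)²)) = 65*(-10 + (2 - 10*1)) = 65*(-10 + (2 - 10)) = 65*(-10 - 8) = 65*(-18) = -1170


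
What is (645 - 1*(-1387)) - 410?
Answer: 1622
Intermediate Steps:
(645 - 1*(-1387)) - 410 = (645 + 1387) - 410 = 2032 - 410 = 1622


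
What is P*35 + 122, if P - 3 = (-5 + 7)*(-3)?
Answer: 17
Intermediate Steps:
P = -3 (P = 3 + (-5 + 7)*(-3) = 3 + 2*(-3) = 3 - 6 = -3)
P*35 + 122 = -3*35 + 122 = -105 + 122 = 17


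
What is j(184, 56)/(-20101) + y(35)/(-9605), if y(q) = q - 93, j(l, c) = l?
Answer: -601462/193070105 ≈ -0.0031153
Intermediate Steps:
y(q) = -93 + q
j(184, 56)/(-20101) + y(35)/(-9605) = 184/(-20101) + (-93 + 35)/(-9605) = 184*(-1/20101) - 58*(-1/9605) = -184/20101 + 58/9605 = -601462/193070105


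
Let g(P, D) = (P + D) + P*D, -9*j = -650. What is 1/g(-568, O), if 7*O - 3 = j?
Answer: -1/6661 ≈ -0.00015013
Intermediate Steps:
j = 650/9 (j = -⅑*(-650) = 650/9 ≈ 72.222)
O = 677/63 (O = 3/7 + (⅐)*(650/9) = 3/7 + 650/63 = 677/63 ≈ 10.746)
g(P, D) = D + P + D*P (g(P, D) = (D + P) + D*P = D + P + D*P)
1/g(-568, O) = 1/(677/63 - 568 + (677/63)*(-568)) = 1/(677/63 - 568 - 384536/63) = 1/(-6661) = -1/6661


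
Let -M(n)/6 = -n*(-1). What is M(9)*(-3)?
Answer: 162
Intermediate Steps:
M(n) = -6*n (M(n) = -(-6)*n*(-1) = -(-6)*(-n) = -6*n)
M(9)*(-3) = -6*9*(-3) = -54*(-3) = 162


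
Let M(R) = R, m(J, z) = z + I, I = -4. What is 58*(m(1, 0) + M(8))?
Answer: 232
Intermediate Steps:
m(J, z) = -4 + z (m(J, z) = z - 4 = -4 + z)
58*(m(1, 0) + M(8)) = 58*((-4 + 0) + 8) = 58*(-4 + 8) = 58*4 = 232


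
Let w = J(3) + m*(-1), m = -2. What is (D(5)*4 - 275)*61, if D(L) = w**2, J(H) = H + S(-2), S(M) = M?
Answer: -14579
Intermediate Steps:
J(H) = -2 + H (J(H) = H - 2 = -2 + H)
w = 3 (w = (-2 + 3) - 2*(-1) = 1 + 2 = 3)
D(L) = 9 (D(L) = 3**2 = 9)
(D(5)*4 - 275)*61 = (9*4 - 275)*61 = (36 - 275)*61 = -239*61 = -14579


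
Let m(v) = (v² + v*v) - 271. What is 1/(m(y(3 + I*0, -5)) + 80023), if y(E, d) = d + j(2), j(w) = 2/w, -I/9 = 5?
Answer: 1/79784 ≈ 1.2534e-5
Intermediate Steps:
I = -45 (I = -9*5 = -45)
y(E, d) = 1 + d (y(E, d) = d + 2/2 = d + 2*(½) = d + 1 = 1 + d)
m(v) = -271 + 2*v² (m(v) = (v² + v²) - 271 = 2*v² - 271 = -271 + 2*v²)
1/(m(y(3 + I*0, -5)) + 80023) = 1/((-271 + 2*(1 - 5)²) + 80023) = 1/((-271 + 2*(-4)²) + 80023) = 1/((-271 + 2*16) + 80023) = 1/((-271 + 32) + 80023) = 1/(-239 + 80023) = 1/79784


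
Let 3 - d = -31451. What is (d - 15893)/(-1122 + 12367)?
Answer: 1197/865 ≈ 1.3838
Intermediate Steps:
d = 31454 (d = 3 - 1*(-31451) = 3 + 31451 = 31454)
(d - 15893)/(-1122 + 12367) = (31454 - 15893)/(-1122 + 12367) = 15561/11245 = 15561*(1/11245) = 1197/865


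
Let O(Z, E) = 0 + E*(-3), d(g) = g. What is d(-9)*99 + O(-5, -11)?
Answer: -858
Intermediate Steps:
O(Z, E) = -3*E (O(Z, E) = 0 - 3*E = -3*E)
d(-9)*99 + O(-5, -11) = -9*99 - 3*(-11) = -891 + 33 = -858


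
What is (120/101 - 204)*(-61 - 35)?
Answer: 1966464/101 ≈ 19470.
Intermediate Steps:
(120/101 - 204)*(-61 - 35) = (120*(1/101) - 204)*(-96) = (120/101 - 204)*(-96) = -20484/101*(-96) = 1966464/101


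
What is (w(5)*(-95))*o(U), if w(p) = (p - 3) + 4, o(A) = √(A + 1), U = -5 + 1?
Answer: -570*I*√3 ≈ -987.27*I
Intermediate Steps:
U = -4
o(A) = √(1 + A)
w(p) = 1 + p (w(p) = (-3 + p) + 4 = 1 + p)
(w(5)*(-95))*o(U) = ((1 + 5)*(-95))*√(1 - 4) = (6*(-95))*√(-3) = -570*I*√3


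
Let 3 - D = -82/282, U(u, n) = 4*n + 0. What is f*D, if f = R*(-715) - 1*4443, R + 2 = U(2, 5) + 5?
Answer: -9692032/141 ≈ -68738.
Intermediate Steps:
U(u, n) = 4*n
R = 23 (R = -2 + (4*5 + 5) = -2 + (20 + 5) = -2 + 25 = 23)
D = 464/141 (D = 3 - (-82)/282 = 3 - 1*(-41/141) = 3 + 41/141 = 464/141 ≈ 3.2908)
f = -20888 (f = 23*(-715) - 1*4443 = -16445 - 4443 = -20888)
f*D = -20888*464/141 = -9692032/141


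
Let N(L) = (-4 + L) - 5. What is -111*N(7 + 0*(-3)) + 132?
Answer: 354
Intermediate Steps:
N(L) = -9 + L
-111*N(7 + 0*(-3)) + 132 = -111*(-9 + (7 + 0*(-3))) + 132 = -111*(-9 + (7 + 0)) + 132 = -111*(-9 + 7) + 132 = -111*(-2) + 132 = 222 + 132 = 354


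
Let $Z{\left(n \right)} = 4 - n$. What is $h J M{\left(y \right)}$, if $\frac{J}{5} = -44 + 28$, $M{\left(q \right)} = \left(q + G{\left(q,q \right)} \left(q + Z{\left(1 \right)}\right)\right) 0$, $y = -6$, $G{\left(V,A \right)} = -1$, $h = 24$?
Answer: $0$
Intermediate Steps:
$M{\left(q \right)} = 0$ ($M{\left(q \right)} = \left(q - \left(q + \left(4 - 1\right)\right)\right) 0 = \left(q - \left(q + 3\right)\right) 0 = \left(q - \left(3 + q\right)\right) 0 = \left(-3\right) 0 = 0$)
$J = -80$ ($J = 5 \left(-44 + 28\right) = 5 \left(-16\right) = -80$)
$h J M{\left(y \right)} = 24 \left(-80\right) 0 = \left(-1920\right) 0 = 0$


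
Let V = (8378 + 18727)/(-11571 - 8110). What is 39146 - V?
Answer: 770459531/19681 ≈ 39147.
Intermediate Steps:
V = -27105/19681 (V = 27105/(-19681) = 27105*(-1/19681) = -27105/19681 ≈ -1.3772)
39146 - V = 39146 - 1*(-27105/19681) = 39146 + 27105/19681 = 770459531/19681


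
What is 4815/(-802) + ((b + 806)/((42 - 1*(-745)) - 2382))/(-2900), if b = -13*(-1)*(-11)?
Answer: -11135625387/1854825500 ≈ -6.0036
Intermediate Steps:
b = -143 (b = 13*(-11) = -143)
4815/(-802) + ((b + 806)/((42 - 1*(-745)) - 2382))/(-2900) = 4815/(-802) + ((-143 + 806)/((42 - 1*(-745)) - 2382))/(-2900) = 4815*(-1/802) + (663/((42 + 745) - 2382))*(-1/2900) = -4815/802 + (663/(787 - 2382))*(-1/2900) = -4815/802 + (663/(-1595))*(-1/2900) = -4815/802 + (663*(-1/1595))*(-1/2900) = -4815/802 - 663/1595*(-1/2900) = -4815/802 + 663/4625500 = -11135625387/1854825500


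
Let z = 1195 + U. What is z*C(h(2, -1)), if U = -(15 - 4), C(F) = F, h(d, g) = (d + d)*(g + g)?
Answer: -9472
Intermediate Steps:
h(d, g) = 4*d*g (h(d, g) = (2*d)*(2*g) = 4*d*g)
U = -11 (U = -1*11 = -11)
z = 1184 (z = 1195 - 11 = 1184)
z*C(h(2, -1)) = 1184*(4*2*(-1)) = 1184*(-8) = -9472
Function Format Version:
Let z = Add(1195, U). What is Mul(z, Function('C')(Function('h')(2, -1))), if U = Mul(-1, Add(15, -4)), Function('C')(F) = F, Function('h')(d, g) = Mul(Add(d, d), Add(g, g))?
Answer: -9472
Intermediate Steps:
Function('h')(d, g) = Mul(4, d, g) (Function('h')(d, g) = Mul(Mul(2, d), Mul(2, g)) = Mul(4, d, g))
U = -11 (U = Mul(-1, 11) = -11)
z = 1184 (z = Add(1195, -11) = 1184)
Mul(z, Function('C')(Function('h')(2, -1))) = Mul(1184, Mul(4, 2, -1)) = Mul(1184, -8) = -9472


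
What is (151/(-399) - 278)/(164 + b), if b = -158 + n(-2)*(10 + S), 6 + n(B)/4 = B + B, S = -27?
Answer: -111073/273714 ≈ -0.40580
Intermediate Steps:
n(B) = -24 + 8*B (n(B) = -24 + 4*(B + B) = -24 + 4*(2*B) = -24 + 8*B)
b = 522 (b = -158 + (-24 + 8*(-2))*(10 - 27) = -158 + (-24 - 16)*(-17) = -158 - 40*(-17) = -158 + 680 = 522)
(151/(-399) - 278)/(164 + b) = (151/(-399) - 278)/(164 + 522) = (151*(-1/399) - 278)/686 = (-151/399 - 278)*(1/686) = -111073/399*1/686 = -111073/273714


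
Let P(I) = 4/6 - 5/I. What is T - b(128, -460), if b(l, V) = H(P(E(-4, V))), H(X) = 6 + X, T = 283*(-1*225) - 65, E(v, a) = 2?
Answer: -382465/6 ≈ -63744.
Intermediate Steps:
P(I) = ⅔ - 5/I (P(I) = 4*(⅙) - 5/I = ⅔ - 5/I)
T = -63740 (T = 283*(-225) - 65 = -63675 - 65 = -63740)
b(l, V) = 25/6 (b(l, V) = 6 + (⅔ - 5/2) = 6 - 11/6 = 25/6)
T - b(128, -460) = -63740 - 1*25/6 = -63740 - 25/6 = -382465/6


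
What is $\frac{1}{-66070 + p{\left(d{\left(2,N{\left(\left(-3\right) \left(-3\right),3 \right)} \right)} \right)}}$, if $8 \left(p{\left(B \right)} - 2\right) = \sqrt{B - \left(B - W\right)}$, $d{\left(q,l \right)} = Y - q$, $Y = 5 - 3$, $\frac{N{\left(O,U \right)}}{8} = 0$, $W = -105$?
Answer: $- \frac{4228352}{279358760041} - \frac{8 i \sqrt{105}}{279358760041} \approx -1.5136 \cdot 10^{-5} - 2.9344 \cdot 10^{-10} i$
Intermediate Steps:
$N{\left(O,U \right)} = 0$ ($N{\left(O,U \right)} = 8 \cdot 0 = 0$)
$Y = 2$ ($Y = 5 - 3 = 2$)
$d{\left(q,l \right)} = 2 - q$
$p{\left(B \right)} = 2 + \frac{i \sqrt{105}}{8}$ ($p{\left(B \right)} = 2 + \frac{\sqrt{B - \left(105 + B\right)}}{8} = 2 + \frac{\sqrt{-105}}{8} = 2 + \frac{i \sqrt{105}}{8}$)
$\frac{1}{-66070 + p{\left(d{\left(2,N{\left(\left(-3\right) \left(-3\right),3 \right)} \right)} \right)}} = \frac{1}{-66070 + \left(2 + \frac{i \sqrt{105}}{8}\right)} = \frac{1}{-66068 + \frac{i \sqrt{105}}{8}}$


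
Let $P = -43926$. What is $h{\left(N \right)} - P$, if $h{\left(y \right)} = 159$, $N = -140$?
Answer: $44085$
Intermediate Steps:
$h{\left(N \right)} - P = 159 - -43926 = 159 + 43926 = 44085$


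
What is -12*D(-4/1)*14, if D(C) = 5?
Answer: -840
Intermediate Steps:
-12*D(-4/1)*14 = -12*5*14 = -60*14 = -840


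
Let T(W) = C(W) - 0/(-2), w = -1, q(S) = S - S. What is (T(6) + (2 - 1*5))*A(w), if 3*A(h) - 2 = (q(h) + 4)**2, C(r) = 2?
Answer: -6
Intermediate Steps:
q(S) = 0
A(h) = 6 (A(h) = 2/3 + (0 + 4)**2/3 = 2/3 + (1/3)*4**2 = 2/3 + (1/3)*16 = 2/3 + 16/3 = 6)
T(W) = 2 (T(W) = 2 - 0/(-2) = 2 - 0*(-1)/2 = 2 - 1*0 = 2 + 0 = 2)
(T(6) + (2 - 1*5))*A(w) = (2 + (2 - 1*5))*6 = (2 + (2 - 5))*6 = (2 - 3)*6 = -1*6 = -6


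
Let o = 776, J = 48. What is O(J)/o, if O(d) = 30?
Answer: 15/388 ≈ 0.038660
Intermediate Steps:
O(J)/o = 30/776 = 30*(1/776) = 15/388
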